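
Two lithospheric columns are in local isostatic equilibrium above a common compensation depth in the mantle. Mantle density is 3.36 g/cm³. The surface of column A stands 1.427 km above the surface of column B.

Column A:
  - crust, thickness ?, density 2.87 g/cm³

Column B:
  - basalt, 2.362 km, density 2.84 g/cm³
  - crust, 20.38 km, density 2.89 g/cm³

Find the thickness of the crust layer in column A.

31.8 km

Take the compensation level at the base of the deeper column (depth z_c below the surface of column A) and equate Σ ρ_i t_i down to z_c; mantle fills any gap and the z_c terms cancel.
Column A: x×2.87 + (z_c − 0 − x)×3.36
Column B: 1.427×0 + 2.362×2.84 + 20.38×2.89 + (z_c − 1.427 − 22.742)×3.36
The z_c×3.36 term appears on both sides and cancels. Collect the known terms of each column as K = Σ(ρt)_known − 3.36 × (depth of known layers): K_A = 0 − 3.36×0 = 0; K_B = 65.60628 − 3.36×(1.427 + 22.742) = −15.60156.
Balance: K_A − x×(3.36 − 2.87) = K_B, so x = (K_A − K_B)/(3.36 − 2.87) = 15.6016/0.49 = 31.8 km.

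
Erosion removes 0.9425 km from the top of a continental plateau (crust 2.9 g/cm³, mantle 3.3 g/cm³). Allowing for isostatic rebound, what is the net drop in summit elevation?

0.114 km

Rebound u = e ρ_c/ρ_m = 0.9425 km × 2.9/3.3 = 0.8283 km.
Net surface drop = e − u = 0.9425 km − 0.8283 km = e (ρ_m − ρ_c)/ρ_m = 0.114 km.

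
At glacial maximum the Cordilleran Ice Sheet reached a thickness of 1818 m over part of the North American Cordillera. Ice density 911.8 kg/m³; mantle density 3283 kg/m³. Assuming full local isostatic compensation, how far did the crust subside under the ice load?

505 m

In Airy isostatic equilibrium: the ice load ρ_ice t is balanced by mantle displaced below, ρ_m s.
s = t ρ_ice / ρ_m = 1818 m × 911.8/3283 = 505 m.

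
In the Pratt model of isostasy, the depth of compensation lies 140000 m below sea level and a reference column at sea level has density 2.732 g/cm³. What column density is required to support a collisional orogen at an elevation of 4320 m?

Pratt balance: ρ_ref D = ρ (D + h).
ρ = ρ_ref D/(D + h) = 2.732 × 140000 m/(140000 m + 4320 m) = 2.65 g/cm³.

2.65 g/cm³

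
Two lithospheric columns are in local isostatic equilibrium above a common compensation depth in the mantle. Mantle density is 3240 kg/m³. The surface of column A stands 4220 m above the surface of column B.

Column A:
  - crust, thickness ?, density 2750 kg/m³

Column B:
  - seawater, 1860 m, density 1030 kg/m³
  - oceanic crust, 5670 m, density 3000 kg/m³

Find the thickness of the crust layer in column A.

39100 m

Take the compensation level at the base of the deeper column (depth z_c below the surface of column A) and equate Σ ρ_i t_i down to z_c; mantle fills any gap and the z_c terms cancel.
Column A: x×2750 + (z_c − 0 − x)×3240
Column B: 4220×0 + 1860×1030 + 5670×3000 + (z_c − 4220 − 7530)×3240
The z_c×3240 term appears on both sides and cancels. Collect the known terms of each column as K = Σ(ρt)_known − 3240 × (depth of known layers): K_A = 0 − 3240×0 = 0; K_B = 18925800 − 3240×(4220 + 7530) = −19144200.
Balance: K_A − x×(3240 − 2750) = K_B, so x = (K_A − K_B)/(3240 − 2750) = 19144200/490 = 39100 m.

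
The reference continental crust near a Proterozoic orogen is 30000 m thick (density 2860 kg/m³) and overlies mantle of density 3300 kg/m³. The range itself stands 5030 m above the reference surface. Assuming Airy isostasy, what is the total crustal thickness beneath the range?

Root depth r = h ρ_c / (ρ_m − ρ_c) = 5030 m × 2860 / 440 = 32700 m.
Total thickness = T + h + r = 30000 m + 5030 m + 32700 m = 67700 m.

67700 m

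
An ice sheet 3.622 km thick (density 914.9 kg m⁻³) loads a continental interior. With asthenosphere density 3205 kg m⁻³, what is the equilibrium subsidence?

By Archimedes' principle applied to the lithosphere: the ice load ρ_ice t is balanced by mantle displaced below, ρ_m s.
s = t ρ_ice / ρ_m = 3.622 km × 914.9/3205 = 1.03 km.

1.03 km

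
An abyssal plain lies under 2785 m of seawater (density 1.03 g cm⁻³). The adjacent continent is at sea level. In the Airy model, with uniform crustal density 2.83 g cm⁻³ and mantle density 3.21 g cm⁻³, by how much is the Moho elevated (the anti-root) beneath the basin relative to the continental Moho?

13200 m

Balancing pressure at the compensation depth: replacing crust with seawater at the top is compensated by replacing crust with mantle at the base: d (ρ_c − ρ_w) = a (ρ_m − ρ_c).
a = d (ρ_c − ρ_w)/(ρ_m − ρ_c) = 2785 m × 1.8/0.38 = 13200 m.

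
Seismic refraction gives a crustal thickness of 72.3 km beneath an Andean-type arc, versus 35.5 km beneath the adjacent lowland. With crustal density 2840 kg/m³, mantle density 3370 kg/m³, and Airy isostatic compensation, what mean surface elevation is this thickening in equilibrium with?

5.79 km

Excess crust Δ = 72.3 km − 35.5 km = 36.8 km, split between elevation h and root r with h + r = Δ.
Airy balance ρ_c h = (ρ_m − ρ_c) r gives r = h ρ_c/(ρ_m − ρ_c), so h (1 + ρ_c/(ρ_m − ρ_c)) = Δ, i.e. h = Δ (ρ_m − ρ_c)/ρ_m.
h = 36.8 km × 530/3370 = 5.79 km.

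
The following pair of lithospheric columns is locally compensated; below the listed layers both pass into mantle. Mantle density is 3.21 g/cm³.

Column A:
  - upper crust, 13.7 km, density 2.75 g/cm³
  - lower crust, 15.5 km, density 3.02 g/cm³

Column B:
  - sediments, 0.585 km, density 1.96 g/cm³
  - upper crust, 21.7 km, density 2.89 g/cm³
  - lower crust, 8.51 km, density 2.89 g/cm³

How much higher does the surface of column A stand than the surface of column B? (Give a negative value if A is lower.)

For any compensation level in the mantle, the mantle terms cancel and isostasy reduces to e = (Σt_A − Σt_B) − (Σ(ρt)_A − Σ(ρt)_B) / ρ_m.
Σt_A = 29.2 km; Σt_B = 30.795 km; Σ(ρt)_A = 84.485; Σ(ρt)_B = 88.4535 (in km·g/cm³).
e = (29.2 − 30.795) − (84.485 − 88.4535) / 3.21 = −0.359 km.

−0.359 km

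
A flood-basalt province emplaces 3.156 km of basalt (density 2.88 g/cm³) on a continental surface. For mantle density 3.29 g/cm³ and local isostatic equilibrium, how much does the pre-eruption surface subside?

Subaerial loading: s = t ρ_load / ρ_m.
s = 3.156 km × 2.88/3.29 = 2.76 km.

2.76 km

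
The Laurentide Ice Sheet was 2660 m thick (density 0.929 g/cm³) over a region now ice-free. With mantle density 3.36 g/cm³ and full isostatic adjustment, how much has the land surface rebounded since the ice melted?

735 m

Removing the load lets mantle flow back in; uplift u satisfies ρ_ice t = ρ_m u.
u = t ρ_ice/ρ_m = 2660 m × 0.929/3.36 = 735 m.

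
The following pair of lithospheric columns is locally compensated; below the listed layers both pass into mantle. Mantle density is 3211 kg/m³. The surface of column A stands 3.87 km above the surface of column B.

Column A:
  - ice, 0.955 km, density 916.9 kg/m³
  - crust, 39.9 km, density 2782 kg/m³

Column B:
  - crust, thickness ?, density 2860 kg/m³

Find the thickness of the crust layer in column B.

Take the compensation level at the base of the deeper column (depth z_c below the surface of column A) and equate Σ ρ_i t_i down to z_c; mantle fills any gap and the z_c terms cancel.
Column A: 0.955×916.9 + 39.9×2782 + (z_c − 40.855)×3211
Column B: 3.87×0 + x×2860 + (z_c − 3.87 − 0 − x)×3211
The z_c×3211 term appears on both sides and cancels. Collect the known terms of each column as K = Σ(ρt)_known − 3211 × (depth of known layers): K_A = 111877.44 − 3211×40.855 = −19307.9655; K_B = 0 − 3211×(3.87 + 0) = −12426.57.
Balance: K_A = K_B − x×(3211 − 2860), so x = (K_B − K_A)/(3211 − 2860) = 6881.4/351 = 19.6 km.

19.6 km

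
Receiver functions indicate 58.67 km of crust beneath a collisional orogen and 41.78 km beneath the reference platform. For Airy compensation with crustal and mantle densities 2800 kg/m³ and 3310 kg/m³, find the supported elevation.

2.6 km

Excess crust Δ = 58.67 km − 41.78 km = 16.89 km, split between elevation h and root r with h + r = Δ.
Airy balance ρ_c h = (ρ_m − ρ_c) r gives r = h ρ_c/(ρ_m − ρ_c), so h (1 + ρ_c/(ρ_m − ρ_c)) = Δ, i.e. h = Δ (ρ_m − ρ_c)/ρ_m.
h = 16.89 km × 510/3310 = 2.6 km.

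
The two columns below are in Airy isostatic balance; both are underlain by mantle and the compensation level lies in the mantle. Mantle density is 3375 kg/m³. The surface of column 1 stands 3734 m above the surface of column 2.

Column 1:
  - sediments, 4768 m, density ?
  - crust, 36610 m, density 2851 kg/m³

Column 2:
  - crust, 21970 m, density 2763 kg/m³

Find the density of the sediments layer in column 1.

1940 kg/m³

Take the compensation level at the base of the deeper column (depth z_c below the surface of column 1) and equate Σ ρ_i t_i down to z_c; mantle fills any gap and the z_c terms cancel.
Column 1: 4768×ρ + 36610×2851 + (z_c − 41378)×3375
Column 2: 3734×0 + 21970×2763 + (z_c − 3734 − 21970)×3375
The z_c×3375 term appears on both sides and cancels. Collect the known terms of each column as K = Σ(ρt)_known − 3375 × (depth of known layers): K_1 = 104375110 − 3375×41378 = −35275640; K_2 = 60703110 − 3375×(3734 + 21970) = −26047890.
Balance: K_1 + 4768×ρ = K_2, so ρ = (K_2 − K_1)/4768 = 9227750/4768 = 1940 kg/m³.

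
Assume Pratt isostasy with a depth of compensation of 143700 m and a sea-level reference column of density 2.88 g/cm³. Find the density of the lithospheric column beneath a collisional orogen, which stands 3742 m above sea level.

Pratt balance: ρ_ref D = ρ (D + h).
ρ = ρ_ref D/(D + h) = 2.88 × 143700 m/(143700 m + 3742 m) = 2.81 g/cm³.

2.81 g/cm³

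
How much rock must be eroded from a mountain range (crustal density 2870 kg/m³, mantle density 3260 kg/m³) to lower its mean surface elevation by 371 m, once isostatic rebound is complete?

Net drop Δ = e − u = e − e ρ_c/ρ_m = e (ρ_m − ρ_c)/ρ_m.
e = Δ ρ_m/(ρ_m − ρ_c) = 371 m × 3260/390 = 3100 m.

3100 m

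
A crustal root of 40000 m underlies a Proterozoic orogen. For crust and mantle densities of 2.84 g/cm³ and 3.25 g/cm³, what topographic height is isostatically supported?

Equating mass per unit area of the two columns: ρ_c h = (ρ_m − ρ_c) r.
h = r (ρ_m − ρ_c) / ρ_c = 40000 m × (3.25 − 2.84) / 2.84 = 5770 m.

5770 m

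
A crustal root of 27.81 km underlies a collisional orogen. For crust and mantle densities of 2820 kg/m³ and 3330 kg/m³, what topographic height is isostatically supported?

5.03 km

Balancing pressure at the compensation depth: ρ_c h = (ρ_m − ρ_c) r.
h = r (ρ_m − ρ_c) / ρ_c = 27.81 km × (3330 − 2820) / 2820 = 5.03 km.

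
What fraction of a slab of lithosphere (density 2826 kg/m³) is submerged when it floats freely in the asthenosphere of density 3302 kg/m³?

Submerged fraction = ρ_obj/ρ_fluid = 2826/3302 = 0.856.

0.856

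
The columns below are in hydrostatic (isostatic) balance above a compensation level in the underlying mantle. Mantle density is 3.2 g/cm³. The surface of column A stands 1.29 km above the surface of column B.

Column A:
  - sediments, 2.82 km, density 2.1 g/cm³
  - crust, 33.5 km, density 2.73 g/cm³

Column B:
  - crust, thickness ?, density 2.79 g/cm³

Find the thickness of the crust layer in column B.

Take the compensation level at the base of the deeper column (depth z_c below the surface of column A) and equate Σ ρ_i t_i down to z_c; mantle fills any gap and the z_c terms cancel.
Column A: 2.82×2.1 + 33.5×2.73 + (z_c − 36.32)×3.2
Column B: 1.29×0 + x×2.79 + (z_c − 1.29 − 0 − x)×3.2
The z_c×3.2 term appears on both sides and cancels. Collect the known terms of each column as K = Σ(ρt)_known − 3.2 × (depth of known layers): K_A = 97.377 − 3.2×36.32 = −18.847; K_B = 0 − 3.2×(1.29 + 0) = −4.128.
Balance: K_A = K_B − x×(3.2 − 2.79), so x = (K_B − K_A)/(3.2 − 2.79) = 14.719/0.41 = 35.9 km.

35.9 km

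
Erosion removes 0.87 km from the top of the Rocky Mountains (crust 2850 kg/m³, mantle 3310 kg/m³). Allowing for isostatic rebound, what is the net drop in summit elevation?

0.121 km

Rebound u = e ρ_c/ρ_m = 0.87 km × 2850/3310 = 0.7491 km.
Net surface drop = e − u = 0.87 km − 0.7491 km = e (ρ_m − ρ_c)/ρ_m = 0.121 km.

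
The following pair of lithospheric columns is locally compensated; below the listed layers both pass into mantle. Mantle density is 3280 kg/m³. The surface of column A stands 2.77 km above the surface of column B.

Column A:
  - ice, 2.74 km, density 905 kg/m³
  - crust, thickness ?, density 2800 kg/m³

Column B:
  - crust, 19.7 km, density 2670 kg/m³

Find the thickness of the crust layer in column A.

30.4 km

Take the compensation level at the base of the deeper column (depth z_c below the surface of column A) and equate Σ ρ_i t_i down to z_c; mantle fills any gap and the z_c terms cancel.
Column A: 2.74×905 + x×2800 + (z_c − 2.74 − x)×3280
Column B: 2.77×0 + 19.7×2670 + (z_c − 2.77 − 19.7)×3280
The z_c×3280 term appears on both sides and cancels. Collect the known terms of each column as K = Σ(ρt)_known − 3280 × (depth of known layers): K_A = 2479.7 − 3280×2.74 = −6507.5; K_B = 52599 − 3280×(2.77 + 19.7) = −21102.6.
Balance: K_A − x×(3280 − 2800) = K_B, so x = (K_A − K_B)/(3280 − 2800) = 14595.1/480 = 30.4 km.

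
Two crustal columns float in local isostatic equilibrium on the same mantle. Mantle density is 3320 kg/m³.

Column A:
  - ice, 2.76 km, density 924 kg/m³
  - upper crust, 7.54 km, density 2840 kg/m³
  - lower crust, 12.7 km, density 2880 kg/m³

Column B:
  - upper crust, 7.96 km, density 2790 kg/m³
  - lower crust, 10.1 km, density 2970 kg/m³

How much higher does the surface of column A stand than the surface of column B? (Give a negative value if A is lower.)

For any compensation level in the mantle, the mantle terms cancel and isostasy reduces to e = (Σt_A − Σt_B) − (Σ(ρt)_A − Σ(ρt)_B) / ρ_m.
Σt_A = 23 km; Σt_B = 18.06 km; Σ(ρt)_A = 60539.84; Σ(ρt)_B = 52205.4 (in km·kg/m³).
e = (23 − 18.06) − (60539.84 − 52205.4) / 3320 = 2.43 km.

2.43 km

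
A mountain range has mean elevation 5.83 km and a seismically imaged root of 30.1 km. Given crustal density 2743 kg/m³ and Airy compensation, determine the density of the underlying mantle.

3270 kg/m³

Airy balance: ρ_c h = (ρ_m − ρ_c) r → ρ_m = ρ_c (1 + h/r).
ρ_m = 2743 × (1 + 5.83 km/30.1 km) = 3270 kg/m³.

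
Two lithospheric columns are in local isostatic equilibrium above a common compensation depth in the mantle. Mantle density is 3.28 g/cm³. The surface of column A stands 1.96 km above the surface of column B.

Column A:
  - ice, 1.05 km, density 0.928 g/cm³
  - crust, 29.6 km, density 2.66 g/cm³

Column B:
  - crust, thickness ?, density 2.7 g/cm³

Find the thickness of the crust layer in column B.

Take the compensation level at the base of the deeper column (depth z_c below the surface of column A) and equate Σ ρ_i t_i down to z_c; mantle fills any gap and the z_c terms cancel.
Column A: 1.05×0.928 + 29.6×2.66 + (z_c − 30.65)×3.28
Column B: 1.96×0 + x×2.7 + (z_c − 1.96 − 0 − x)×3.28
The z_c×3.28 term appears on both sides and cancels. Collect the known terms of each column as K = Σ(ρt)_known − 3.28 × (depth of known layers): K_A = 79.7104 − 3.28×30.65 = −20.8216; K_B = 0 − 3.28×(1.96 + 0) = −6.4288.
Balance: K_A = K_B − x×(3.28 − 2.7), so x = (K_B − K_A)/(3.28 − 2.7) = 14.3928/0.58 = 24.8 km.

24.8 km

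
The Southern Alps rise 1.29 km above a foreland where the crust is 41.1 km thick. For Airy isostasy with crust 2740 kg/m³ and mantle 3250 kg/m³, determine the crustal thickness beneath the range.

49.3 km

Root depth r = h ρ_c / (ρ_m − ρ_c) = 1.29 km × 2740 / 510 = 6.931 km.
Total thickness = T + h + r = 41.1 km + 1.29 km + 6.931 km = 49.3 km.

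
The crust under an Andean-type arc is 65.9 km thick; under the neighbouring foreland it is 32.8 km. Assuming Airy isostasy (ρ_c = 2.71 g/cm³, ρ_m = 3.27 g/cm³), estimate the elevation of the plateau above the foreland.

Excess crust Δ = 65.9 km − 32.8 km = 33.1 km, split between elevation h and root r with h + r = Δ.
Airy balance ρ_c h = (ρ_m − ρ_c) r gives r = h ρ_c/(ρ_m − ρ_c), so h (1 + ρ_c/(ρ_m − ρ_c)) = Δ, i.e. h = Δ (ρ_m − ρ_c)/ρ_m.
h = 33.1 km × 0.56/3.27 = 5.67 km.

5.67 km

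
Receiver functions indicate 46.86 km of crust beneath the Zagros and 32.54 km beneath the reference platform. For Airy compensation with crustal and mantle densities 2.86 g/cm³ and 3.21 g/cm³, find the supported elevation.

Excess crust Δ = 46.86 km − 32.54 km = 14.32 km, split between elevation h and root r with h + r = Δ.
Airy balance ρ_c h = (ρ_m − ρ_c) r gives r = h ρ_c/(ρ_m − ρ_c), so h (1 + ρ_c/(ρ_m − ρ_c)) = Δ, i.e. h = Δ (ρ_m − ρ_c)/ρ_m.
h = 14.32 km × 0.35/3.21 = 1.56 km.

1.56 km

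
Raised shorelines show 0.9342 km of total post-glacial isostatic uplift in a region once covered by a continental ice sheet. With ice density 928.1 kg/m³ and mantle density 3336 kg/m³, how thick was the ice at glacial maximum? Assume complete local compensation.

3.36 km

u = t ρ_ice/ρ_m → t = u ρ_m/ρ_ice = 0.9342 km × 3336/928.1 = 3.36 km.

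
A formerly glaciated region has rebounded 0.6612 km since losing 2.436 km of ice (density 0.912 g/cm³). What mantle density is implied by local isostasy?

3.36 g/cm³

ρ_m = ρ_ice t / u = 0.912 × 2.436 km/0.6612 km = 3.36 g/cm³.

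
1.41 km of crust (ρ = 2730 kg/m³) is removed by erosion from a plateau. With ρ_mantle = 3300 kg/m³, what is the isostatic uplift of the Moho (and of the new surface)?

1.17 km

Unloading: uplift u = e ρ_c/ρ_m = 1.41 km × 2730/3300 = 1.17 km.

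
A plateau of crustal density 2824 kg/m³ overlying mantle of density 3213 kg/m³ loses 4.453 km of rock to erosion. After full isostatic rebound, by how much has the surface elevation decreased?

0.539 km

Rebound u = e ρ_c/ρ_m = 4.453 km × 2824/3213 = 3.914 km.
Net surface drop = e − u = 4.453 km − 3.914 km = e (ρ_m − ρ_c)/ρ_m = 0.539 km.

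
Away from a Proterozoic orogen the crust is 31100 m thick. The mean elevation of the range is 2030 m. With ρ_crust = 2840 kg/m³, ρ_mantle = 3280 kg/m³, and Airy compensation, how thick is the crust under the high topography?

Root depth r = h ρ_c / (ρ_m − ρ_c) = 2030 m × 2840 / 440 = 13100 m.
Total thickness = T + h + r = 31100 m + 2030 m + 13100 m = 46200 m.

46200 m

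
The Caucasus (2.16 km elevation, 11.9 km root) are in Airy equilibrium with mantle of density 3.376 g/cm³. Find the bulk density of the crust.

2.86 g/cm³

ρ_c h = (ρ_m − ρ_c) r → ρ_c (h + r) = ρ_m r → ρ_c = ρ_m r / (h + r).
ρ_c = 3.376 × 11.9 km / (2.16 km + 11.9 km) = 2.86 g/cm³.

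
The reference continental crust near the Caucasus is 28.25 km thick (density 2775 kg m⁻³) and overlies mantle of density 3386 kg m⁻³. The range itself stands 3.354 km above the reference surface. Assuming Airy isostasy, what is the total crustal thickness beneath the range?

46.8 km

Root depth r = h ρ_c / (ρ_m − ρ_c) = 3.354 km × 2775 / 611 = 15.23 km.
Total thickness = T + h + r = 28.25 km + 3.354 km + 15.23 km = 46.8 km.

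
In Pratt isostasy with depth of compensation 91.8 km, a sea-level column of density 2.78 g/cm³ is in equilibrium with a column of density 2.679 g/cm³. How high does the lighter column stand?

ρ_ref D = ρ (D + h) → h = D (ρ_ref − ρ)/ρ.
h = 91.8 km × (2.78 − 2.679)/2.679 = 3.46 km.

3.46 km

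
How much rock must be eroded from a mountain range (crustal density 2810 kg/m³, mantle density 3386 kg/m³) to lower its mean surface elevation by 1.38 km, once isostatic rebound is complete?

8.11 km

Net drop Δ = e − u = e − e ρ_c/ρ_m = e (ρ_m − ρ_c)/ρ_m.
e = Δ ρ_m/(ρ_m − ρ_c) = 1.38 km × 3386/576 = 8.11 km.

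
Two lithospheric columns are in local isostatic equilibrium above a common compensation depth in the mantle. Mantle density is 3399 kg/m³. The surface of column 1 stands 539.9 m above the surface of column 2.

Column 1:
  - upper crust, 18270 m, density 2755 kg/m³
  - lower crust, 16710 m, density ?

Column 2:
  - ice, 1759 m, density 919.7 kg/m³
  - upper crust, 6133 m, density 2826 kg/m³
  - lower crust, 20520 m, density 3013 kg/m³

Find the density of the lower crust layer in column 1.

Take the compensation level at the base of the deeper column (depth z_c below the surface of column 1) and equate Σ ρ_i t_i down to z_c; mantle fills any gap and the z_c terms cancel.
Column 1: 18270×2755 + 16710×ρ + (z_c − 34980)×3399
Column 2: 539.9×0 + 1759×919.7 + 6133×2826 + 20520×3013 + (z_c − 539.9 − 28412)×3399
The z_c×3399 term appears on both sides and cancels. Collect the known terms of each column as K = Σ(ρt)_known − 3399 × (depth of known layers): K_1 = 50333850 − 3399×34980 = −68563170; K_2 = 80776370.3 − 3399×(539.9 + 28412) = −17631137.8.
Balance: K_1 + 16710×ρ = K_2, so ρ = (K_2 − K_1)/16710 = 50932000/16710 = 3050 kg/m³.

3050 kg/m³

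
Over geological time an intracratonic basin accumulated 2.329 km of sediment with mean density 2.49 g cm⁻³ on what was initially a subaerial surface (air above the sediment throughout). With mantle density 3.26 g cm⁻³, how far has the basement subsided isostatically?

Subaerial load: s = t ρ_sed / ρ_m = 2.329 km × 2.49/3.26 = 1.78 km.

1.78 km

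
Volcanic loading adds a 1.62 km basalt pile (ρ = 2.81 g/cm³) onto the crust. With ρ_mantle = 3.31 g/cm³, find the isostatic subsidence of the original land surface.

1.38 km

Subaerial loading: s = t ρ_load / ρ_m.
s = 1.62 km × 2.81/3.31 = 1.38 km.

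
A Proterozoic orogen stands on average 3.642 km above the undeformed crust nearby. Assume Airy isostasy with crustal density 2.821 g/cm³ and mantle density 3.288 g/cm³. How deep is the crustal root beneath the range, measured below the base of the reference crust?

22 km

Equating mass per unit area of the two columns: the weight of the topography is balanced by the buoyancy of the root, ρ_c h = (ρ_m − ρ_c) r.
r = h · ρ_c / (ρ_m − ρ_c) = 3.642 km × 2.821 / (3.288 − 2.821) = 22 km.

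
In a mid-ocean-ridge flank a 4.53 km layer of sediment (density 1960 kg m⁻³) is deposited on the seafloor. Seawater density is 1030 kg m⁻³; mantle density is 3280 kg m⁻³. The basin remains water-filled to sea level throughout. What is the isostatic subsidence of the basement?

Submarine loading: the sediment displaces seawater, and the subsidence is in turn flooded, so s (ρ_m − ρ_w) = t (ρ_sed − ρ_w).
s = 4.53 km × (1960 − 1030) / (3280 − 1030) = 1.87 km.

1.87 km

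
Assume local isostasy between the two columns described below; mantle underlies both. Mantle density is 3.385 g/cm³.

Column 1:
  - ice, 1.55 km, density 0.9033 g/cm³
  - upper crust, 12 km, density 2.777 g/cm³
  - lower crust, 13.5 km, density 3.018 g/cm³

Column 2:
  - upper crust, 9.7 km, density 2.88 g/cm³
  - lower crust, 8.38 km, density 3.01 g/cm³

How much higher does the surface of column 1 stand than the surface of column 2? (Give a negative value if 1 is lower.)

For any compensation level in the mantle, the mantle terms cancel and isostasy reduces to e = (Σt_1 − Σt_2) − (Σ(ρt)_1 − Σ(ρt)_2) / ρ_m.
Σt_1 = 27.05 km; Σt_2 = 18.08 km; Σ(ρt)_1 = 75.467115; Σ(ρt)_2 = 53.1598 (in km·g/cm³).
e = (27.05 − 18.08) − (75.467115 − 53.1598) / 3.385 = 2.38 km.

2.38 km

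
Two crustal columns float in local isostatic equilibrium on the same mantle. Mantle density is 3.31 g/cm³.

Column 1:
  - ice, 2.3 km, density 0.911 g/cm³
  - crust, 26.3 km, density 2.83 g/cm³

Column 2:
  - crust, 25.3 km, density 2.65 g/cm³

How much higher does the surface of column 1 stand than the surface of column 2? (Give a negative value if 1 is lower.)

0.436 km

For any compensation level in the mantle, the mantle terms cancel and isostasy reduces to e = (Σt_1 − Σt_2) − (Σ(ρt)_1 − Σ(ρt)_2) / ρ_m.
Σt_1 = 28.6 km; Σt_2 = 25.3 km; Σ(ρt)_1 = 76.5243; Σ(ρt)_2 = 67.045 (in km·g/cm³).
e = (28.6 − 25.3) − (76.5243 − 67.045) / 3.31 = 0.436 km.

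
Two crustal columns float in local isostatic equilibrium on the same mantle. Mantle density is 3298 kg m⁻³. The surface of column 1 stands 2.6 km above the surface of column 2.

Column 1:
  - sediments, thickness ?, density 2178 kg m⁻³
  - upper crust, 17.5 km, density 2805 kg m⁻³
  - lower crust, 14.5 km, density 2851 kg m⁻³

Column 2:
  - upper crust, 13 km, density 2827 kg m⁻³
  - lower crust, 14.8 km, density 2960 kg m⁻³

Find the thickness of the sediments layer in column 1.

4.1 km

Take the compensation level at the base of the deeper column (depth z_c below the surface of column 1) and equate Σ ρ_i t_i down to z_c; mantle fills any gap and the z_c terms cancel.
Column 1: x×2178 + 17.5×2805 + 14.5×2851 + (z_c − 32 − x)×3298
Column 2: 2.6×0 + 13×2827 + 14.8×2960 + (z_c − 2.6 − 27.8)×3298
The z_c×3298 term appears on both sides and cancels. Collect the known terms of each column as K = Σ(ρt)_known − 3298 × (depth of known layers): K_1 = 90427 − 3298×32 = −15109; K_2 = 80559 − 3298×(2.6 + 27.8) = −19700.2.
Balance: K_1 − x×(3298 − 2178) = K_2, so x = (K_1 − K_2)/(3298 − 2178) = 4591.2/1120 = 4.1 km.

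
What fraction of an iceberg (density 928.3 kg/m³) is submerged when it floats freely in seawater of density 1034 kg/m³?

Submerged fraction = ρ_obj/ρ_fluid = 928.3/1034 = 0.898.

0.898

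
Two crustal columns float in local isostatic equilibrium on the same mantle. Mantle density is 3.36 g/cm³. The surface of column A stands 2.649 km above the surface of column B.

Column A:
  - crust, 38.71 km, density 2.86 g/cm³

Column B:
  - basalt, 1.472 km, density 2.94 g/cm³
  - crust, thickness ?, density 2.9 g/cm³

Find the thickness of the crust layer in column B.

Take the compensation level at the base of the deeper column (depth z_c below the surface of column A) and equate Σ ρ_i t_i down to z_c; mantle fills any gap and the z_c terms cancel.
Column A: 38.71×2.86 + (z_c − 38.71)×3.36
Column B: 2.649×0 + 1.472×2.94 + x×2.9 + (z_c − 2.649 − 1.472 − x)×3.36
The z_c×3.36 term appears on both sides and cancels. Collect the known terms of each column as K = Σ(ρt)_known − 3.36 × (depth of known layers): K_A = 110.7106 − 3.36×38.71 = −19.355; K_B = 4.32768 − 3.36×(2.649 + 1.472) = −9.51888.
Balance: K_A = K_B − x×(3.36 − 2.9), so x = (K_B − K_A)/(3.36 − 2.9) = 9.83612/0.46 = 21.4 km.

21.4 km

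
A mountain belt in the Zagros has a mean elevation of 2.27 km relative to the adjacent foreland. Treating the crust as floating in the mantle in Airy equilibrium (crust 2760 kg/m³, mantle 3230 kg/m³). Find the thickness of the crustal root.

By Archimedes' principle applied to the lithosphere: the weight of the topography is balanced by the buoyancy of the root, ρ_c h = (ρ_m − ρ_c) r.
r = h · ρ_c / (ρ_m − ρ_c) = 2.27 km × 2760 / (3230 − 2760) = 13.3 km.

13.3 km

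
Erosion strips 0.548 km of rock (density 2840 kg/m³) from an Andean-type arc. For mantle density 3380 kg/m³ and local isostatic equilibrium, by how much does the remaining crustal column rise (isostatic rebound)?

Unloading: uplift u = e ρ_c/ρ_m = 0.548 km × 2840/3380 = 0.46 km.

0.46 km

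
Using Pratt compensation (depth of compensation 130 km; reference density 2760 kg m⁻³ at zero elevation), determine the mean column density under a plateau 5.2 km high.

2650 kg m⁻³

Pratt balance: ρ_ref D = ρ (D + h).
ρ = ρ_ref D/(D + h) = 2760 × 130 km/(130 km + 5.2 km) = 2650 kg m⁻³.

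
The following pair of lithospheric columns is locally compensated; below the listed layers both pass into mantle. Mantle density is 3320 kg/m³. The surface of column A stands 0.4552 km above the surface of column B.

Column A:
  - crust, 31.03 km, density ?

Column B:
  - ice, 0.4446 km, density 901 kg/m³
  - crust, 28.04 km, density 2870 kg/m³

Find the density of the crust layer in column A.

2830 kg/m³

Take the compensation level at the base of the deeper column (depth z_c below the surface of column A) and equate Σ ρ_i t_i down to z_c; mantle fills any gap and the z_c terms cancel.
Column A: 31.03×ρ + (z_c − 31.03)×3320
Column B: 0.4552×0 + 0.4446×901 + 28.04×2870 + (z_c − 0.4552 − 28.4846)×3320
The z_c×3320 term appears on both sides and cancels. Collect the known terms of each column as K = Σ(ρt)_known − 3320 × (depth of known layers): K_A = 0 − 3320×31.03 = −103019.6; K_B = 80875.3846 − 3320×(0.4552 + 28.4846) = −15204.7514.
Balance: K_A + 31.03×ρ = K_B, so ρ = (K_B − K_A)/31.03 = 87814.8/31.03 = 2830 kg/m³.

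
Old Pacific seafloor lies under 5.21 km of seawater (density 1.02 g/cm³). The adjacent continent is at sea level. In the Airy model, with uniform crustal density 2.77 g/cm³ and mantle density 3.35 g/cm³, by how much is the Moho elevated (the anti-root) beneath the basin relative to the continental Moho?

Isostatic balance requires: replacing crust with seawater at the top is compensated by replacing crust with mantle at the base: d (ρ_c − ρ_w) = a (ρ_m − ρ_c).
a = d (ρ_c − ρ_w)/(ρ_m − ρ_c) = 5.21 km × 1.75/0.58 = 15.7 km.

15.7 km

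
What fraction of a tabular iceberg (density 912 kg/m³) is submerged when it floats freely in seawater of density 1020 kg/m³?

Submerged fraction = ρ_obj/ρ_fluid = 912/1020 = 89.4%.

89.4%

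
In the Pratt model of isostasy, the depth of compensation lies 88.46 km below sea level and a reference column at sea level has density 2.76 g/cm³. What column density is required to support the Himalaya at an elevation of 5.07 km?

2.61 g/cm³

Pratt balance: ρ_ref D = ρ (D + h).
ρ = ρ_ref D/(D + h) = 2.76 × 88.46 km/(88.46 km + 5.07 km) = 2.61 g/cm³.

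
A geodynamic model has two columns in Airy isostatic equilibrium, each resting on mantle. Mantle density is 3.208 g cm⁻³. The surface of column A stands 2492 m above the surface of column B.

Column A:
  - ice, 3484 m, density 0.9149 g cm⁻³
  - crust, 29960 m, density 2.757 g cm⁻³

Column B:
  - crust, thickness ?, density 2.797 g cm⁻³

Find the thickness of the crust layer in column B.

Take the compensation level at the base of the deeper column (depth z_c below the surface of column A) and equate Σ ρ_i t_i down to z_c; mantle fills any gap and the z_c terms cancel.
Column A: 3484×0.9149 + 29960×2.757 + (z_c − 33444)×3.208
Column B: 2492×0 + x×2.797 + (z_c − 2492 − 0 − x)×3.208
The z_c×3.208 term appears on both sides and cancels. Collect the known terms of each column as K = Σ(ρt)_known − 3.208 × (depth of known layers): K_A = 85787.2316 − 3.208×33444 = −21501.1204; K_B = 0 − 3.208×(2492 + 0) = −7994.336.
Balance: K_A = K_B − x×(3.208 − 2.797), so x = (K_B − K_A)/(3.208 − 2.797) = 13506.8/0.411 = 32900 m.

32900 m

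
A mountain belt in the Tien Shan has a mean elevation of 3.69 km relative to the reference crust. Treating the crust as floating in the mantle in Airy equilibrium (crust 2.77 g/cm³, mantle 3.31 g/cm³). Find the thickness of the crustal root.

18.9 km

By Archimedes' principle applied to the lithosphere: the weight of the topography is balanced by the buoyancy of the root, ρ_c h = (ρ_m − ρ_c) r.
r = h · ρ_c / (ρ_m − ρ_c) = 3.69 km × 2.77 / (3.31 − 2.77) = 18.9 km.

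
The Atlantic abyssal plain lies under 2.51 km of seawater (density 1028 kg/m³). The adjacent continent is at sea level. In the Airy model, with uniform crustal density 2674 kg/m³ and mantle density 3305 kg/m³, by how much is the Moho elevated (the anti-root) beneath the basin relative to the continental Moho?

By Archimedes' principle applied to the lithosphere: replacing crust with seawater at the top is compensated by replacing crust with mantle at the base: d (ρ_c − ρ_w) = a (ρ_m − ρ_c).
a = d (ρ_c − ρ_w)/(ρ_m − ρ_c) = 2.51 km × 1646/631 = 6.55 km.

6.55 km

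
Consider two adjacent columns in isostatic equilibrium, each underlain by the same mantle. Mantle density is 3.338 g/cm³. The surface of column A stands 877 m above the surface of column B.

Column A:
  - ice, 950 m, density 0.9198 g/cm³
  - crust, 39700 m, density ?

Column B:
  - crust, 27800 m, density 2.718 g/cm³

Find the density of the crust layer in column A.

2.89 g/cm³

Take the compensation level at the base of the deeper column (depth z_c below the surface of column A) and equate Σ ρ_i t_i down to z_c; mantle fills any gap and the z_c terms cancel.
Column A: 950×0.9198 + 39700×ρ + (z_c − 40650)×3.338
Column B: 877×0 + 27800×2.718 + (z_c − 877 − 27800)×3.338
The z_c×3.338 term appears on both sides and cancels. Collect the known terms of each column as K = Σ(ρt)_known − 3.338 × (depth of known layers): K_A = 873.81 − 3.338×40650 = −134815.89; K_B = 75560.4 − 3.338×(877 + 27800) = −20163.426.
Balance: K_A + 39700×ρ = K_B, so ρ = (K_B − K_A)/39700 = 114652/39700 = 2.89 g/cm³.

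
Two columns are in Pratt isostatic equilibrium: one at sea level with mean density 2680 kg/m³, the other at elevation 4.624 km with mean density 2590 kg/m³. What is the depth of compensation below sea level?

133 km

ρ_ref D = ρ (D + h) → D (ρ_ref − ρ) = ρ h.
D = ρ h/(ρ_ref − ρ) = 2590 × 4.624 km/(2680 − 2590) = 133 km.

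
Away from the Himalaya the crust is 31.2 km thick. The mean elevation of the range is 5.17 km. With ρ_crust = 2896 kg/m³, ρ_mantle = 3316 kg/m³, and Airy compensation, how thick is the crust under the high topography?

72 km

Root depth r = h ρ_c / (ρ_m − ρ_c) = 5.17 km × 2896 / 420 = 35.65 km.
Total thickness = T + h + r = 31.2 km + 5.17 km + 35.65 km = 72 km.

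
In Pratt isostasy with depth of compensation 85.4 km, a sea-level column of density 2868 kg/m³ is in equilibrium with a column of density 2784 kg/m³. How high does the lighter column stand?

ρ_ref D = ρ (D + h) → h = D (ρ_ref − ρ)/ρ.
h = 85.4 km × (2868 − 2784)/2784 = 2.58 km.

2.58 km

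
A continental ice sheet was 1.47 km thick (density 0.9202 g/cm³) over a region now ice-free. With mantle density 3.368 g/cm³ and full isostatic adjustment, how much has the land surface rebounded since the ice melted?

0.402 km

Removing the load lets mantle flow back in; uplift u satisfies ρ_ice t = ρ_m u.
u = t ρ_ice/ρ_m = 1.47 km × 0.9202/3.368 = 0.402 km.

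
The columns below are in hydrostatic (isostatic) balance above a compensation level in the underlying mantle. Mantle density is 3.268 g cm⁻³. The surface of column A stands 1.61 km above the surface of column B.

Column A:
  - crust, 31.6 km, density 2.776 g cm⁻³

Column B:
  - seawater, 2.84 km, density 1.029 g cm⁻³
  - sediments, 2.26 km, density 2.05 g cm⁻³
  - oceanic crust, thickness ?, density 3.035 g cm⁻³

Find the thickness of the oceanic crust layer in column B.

Take the compensation level at the base of the deeper column (depth z_c below the surface of column A) and equate Σ ρ_i t_i down to z_c; mantle fills any gap and the z_c terms cancel.
Column A: 31.6×2.776 + (z_c − 31.6)×3.268
Column B: 1.61×0 + 2.84×1.029 + 2.26×2.05 + x×3.035 + (z_c − 1.61 − 5.1 − x)×3.268
The z_c×3.268 term appears on both sides and cancels. Collect the known terms of each column as K = Σ(ρt)_known − 3.268 × (depth of known layers): K_A = 87.7216 − 3.268×31.6 = −15.5472; K_B = 7.55536 − 3.268×(1.61 + 5.1) = −14.37292.
Balance: K_A = K_B − x×(3.268 − 3.035), so x = (K_B − K_A)/(3.268 − 3.035) = 1.17428/0.233 = 5.04 km.

5.04 km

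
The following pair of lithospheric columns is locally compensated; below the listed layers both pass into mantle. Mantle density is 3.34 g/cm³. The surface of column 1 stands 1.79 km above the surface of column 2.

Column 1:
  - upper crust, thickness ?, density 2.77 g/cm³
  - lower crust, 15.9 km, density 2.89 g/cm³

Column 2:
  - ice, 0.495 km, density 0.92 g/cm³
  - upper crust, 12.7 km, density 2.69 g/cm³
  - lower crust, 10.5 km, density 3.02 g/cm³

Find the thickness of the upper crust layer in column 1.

20.4 km

Take the compensation level at the base of the deeper column (depth z_c below the surface of column 1) and equate Σ ρ_i t_i down to z_c; mantle fills any gap and the z_c terms cancel.
Column 1: x×2.77 + 15.9×2.89 + (z_c − 15.9 − x)×3.34
Column 2: 1.79×0 + 0.495×0.92 + 12.7×2.69 + 10.5×3.02 + (z_c − 1.79 − 23.695)×3.34
The z_c×3.34 term appears on both sides and cancels. Collect the known terms of each column as K = Σ(ρt)_known − 3.34 × (depth of known layers): K_1 = 45.951 − 3.34×15.9 = −7.155; K_2 = 66.3284 − 3.34×(1.79 + 23.695) = −18.7915.
Balance: K_1 − x×(3.34 − 2.77) = K_2, so x = (K_1 − K_2)/(3.34 − 2.77) = 11.6365/0.57 = 20.4 km.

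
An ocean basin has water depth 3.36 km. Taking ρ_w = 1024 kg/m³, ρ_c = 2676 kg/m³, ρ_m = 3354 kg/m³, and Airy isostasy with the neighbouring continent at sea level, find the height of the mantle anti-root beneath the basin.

For local isostatic compensation: replacing crust with seawater at the top is compensated by replacing crust with mantle at the base: d (ρ_c − ρ_w) = a (ρ_m − ρ_c).
a = d (ρ_c − ρ_w)/(ρ_m − ρ_c) = 3.36 km × 1652/678 = 8.19 km.

8.19 km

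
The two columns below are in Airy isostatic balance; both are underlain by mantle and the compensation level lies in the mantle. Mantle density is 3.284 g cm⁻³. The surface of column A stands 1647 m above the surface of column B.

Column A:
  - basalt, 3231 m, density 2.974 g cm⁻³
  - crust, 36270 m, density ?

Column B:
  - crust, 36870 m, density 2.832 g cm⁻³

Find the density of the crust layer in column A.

Take the compensation level at the base of the deeper column (depth z_c below the surface of column A) and equate Σ ρ_i t_i down to z_c; mantle fills any gap and the z_c terms cancel.
Column A: 3231×2.974 + 36270×ρ + (z_c − 39501)×3.284
Column B: 1647×0 + 36870×2.832 + (z_c − 1647 − 36870)×3.284
The z_c×3.284 term appears on both sides and cancels. Collect the known terms of each column as K = Σ(ρt)_known − 3.284 × (depth of known layers): K_A = 9608.994 − 3.284×39501 = −120112.29; K_B = 104415.84 − 3.284×(1647 + 36870) = −22073.988.
Balance: K_A + 36270×ρ = K_B, so ρ = (K_B − K_A)/36270 = 98038.3/36270 = 2.7 g cm⁻³.

2.7 g cm⁻³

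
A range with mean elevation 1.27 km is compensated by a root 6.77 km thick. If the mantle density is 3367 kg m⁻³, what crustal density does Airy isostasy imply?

ρ_c h = (ρ_m − ρ_c) r → ρ_c (h + r) = ρ_m r → ρ_c = ρ_m r / (h + r).
ρ_c = 3367 × 6.77 km / (1.27 km + 6.77 km) = 2840 kg m⁻³.

2840 kg m⁻³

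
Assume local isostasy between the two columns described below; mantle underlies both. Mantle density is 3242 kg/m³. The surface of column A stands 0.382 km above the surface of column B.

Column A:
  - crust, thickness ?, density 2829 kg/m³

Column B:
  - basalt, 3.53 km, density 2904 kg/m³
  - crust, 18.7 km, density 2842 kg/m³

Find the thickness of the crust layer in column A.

Take the compensation level at the base of the deeper column (depth z_c below the surface of column A) and equate Σ ρ_i t_i down to z_c; mantle fills any gap and the z_c terms cancel.
Column A: x×2829 + (z_c − 0 − x)×3242
Column B: 0.382×0 + 3.53×2904 + 18.7×2842 + (z_c − 0.382 − 22.23)×3242
The z_c×3242 term appears on both sides and cancels. Collect the known terms of each column as K = Σ(ρt)_known − 3242 × (depth of known layers): K_A = 0 − 3242×0 = 0; K_B = 63396.52 − 3242×(0.382 + 22.23) = −9911.584.
Balance: K_A − x×(3242 − 2829) = K_B, so x = (K_A − K_B)/(3242 − 2829) = 9911.58/413 = 24 km.

24 km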